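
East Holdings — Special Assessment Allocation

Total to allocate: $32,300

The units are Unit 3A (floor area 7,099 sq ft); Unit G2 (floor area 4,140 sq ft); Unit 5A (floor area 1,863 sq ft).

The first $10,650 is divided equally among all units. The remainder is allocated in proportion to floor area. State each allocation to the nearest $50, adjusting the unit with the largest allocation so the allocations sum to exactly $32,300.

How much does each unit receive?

Unit 3A: $15,250; Unit G2: $10,400; Unit 5A: $6,650

$10,650 shared equally gives $3,550 per unit.
Remainder $21,650 by floor area (total 13,102): Unit 3A 11,730.53 → $11,750; Unit G2 6,841.02 → $6,850; Unit 5A 3,078.46 → $3,100.
Rounding difference −$50 on remainder applied to Unit 3A.
Totals: Unit 3A $3,550 + $11,700 = $15,250; Unit G2 $3,550 + $6,850 = $10,400; Unit 5A $3,550 + $3,100 = $6,650.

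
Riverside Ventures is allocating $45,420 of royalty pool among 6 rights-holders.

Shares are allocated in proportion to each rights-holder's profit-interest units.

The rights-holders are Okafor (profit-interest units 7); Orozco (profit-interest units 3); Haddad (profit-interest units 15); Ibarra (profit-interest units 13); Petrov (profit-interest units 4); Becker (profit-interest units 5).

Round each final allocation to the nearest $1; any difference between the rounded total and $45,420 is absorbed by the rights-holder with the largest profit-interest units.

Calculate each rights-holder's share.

Profit-interest units total: 47.
Proportional shares: Okafor 7/47 × $45,420 = 6,764.68; Orozco 3/47 × $45,420 = 2,899.15; Haddad 15/47 × $45,420 = 14,495.74; Ibarra 13/47 × $45,420 = 12,562.98; Petrov 4/47 × $45,420 = 3,865.53; Becker 5/47 × $45,420 = 4,831.91.
After rounding ($1): Okafor $6,765; Orozco $2,899; Haddad $14,496; Ibarra $12,563; Petrov $3,866; Becker $4,832. Sum = $45,421.
Difference $45,420 − $45,421 = −$1 applied to largest profit-interest units (Haddad): Haddad becomes $14,495.

Okafor: $6,765 | Orozco: $2,899 | Haddad: $14,495 | Ibarra: $12,563 | Petrov: $3,866 | Becker: $4,832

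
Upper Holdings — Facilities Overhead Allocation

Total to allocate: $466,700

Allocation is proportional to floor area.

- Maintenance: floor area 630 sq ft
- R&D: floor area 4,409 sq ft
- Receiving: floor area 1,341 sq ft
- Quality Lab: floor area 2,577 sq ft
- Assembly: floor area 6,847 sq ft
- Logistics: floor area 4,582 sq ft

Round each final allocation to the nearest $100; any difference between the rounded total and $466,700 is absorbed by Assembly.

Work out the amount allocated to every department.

Floor area total: 20,386.
Raw shares: Maintenance 630/20,386 × $466,700 = 14,422.69; R&D 4,409/20,386 × $466,700 = 100,935.95; Receiving 1,341/20,386 × $466,700 = 30,699.73; Quality Lab 2,577/20,386 × $466,700 = 58,995.68; Assembly 6,847/20,386 × $466,700 = 156,749.48; Logistics 4,582/20,386 × $466,700 = 104,896.47.
Rounded to nearest $100: Maintenance $14,400; R&D $100,900; Receiving $30,700; Quality Lab $59,000; Assembly $156,700; Logistics $104,900. Sum = $466,600.
Difference $466,700 − $466,600 = +$100 applied to Assembly: Assembly becomes $156,800.

Maintenance: $14,400 · R&D: $100,900 · Receiving: $30,700 · Quality Lab: $59,000 · Assembly: $156,800 · Logistics: $104,900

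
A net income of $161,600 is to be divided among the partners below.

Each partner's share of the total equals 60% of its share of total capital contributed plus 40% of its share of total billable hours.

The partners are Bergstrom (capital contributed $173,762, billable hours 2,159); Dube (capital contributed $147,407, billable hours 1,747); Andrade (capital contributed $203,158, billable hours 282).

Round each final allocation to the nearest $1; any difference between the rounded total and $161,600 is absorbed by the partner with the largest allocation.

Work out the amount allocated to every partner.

Totals — capital contributed 524,327, billable hours 4,188.
Combined weights (60% capital contributed + 40% billable hours): Bergstrom 0.4050; Dube 0.3355; Andrade 0.2594.
Pro-rata amounts: Bergstrom 65,455.80; Dube 54,223.11; Andrade 41,921.09.
Rounded to nearest $1: Bergstrom $65,456; Dube $54,223; Andrade $41,921. Sum = $161,600.
Rounded total matches; no reconciliation needed.

Bergstrom: $65,456; Dube: $54,223; Andrade: $41,921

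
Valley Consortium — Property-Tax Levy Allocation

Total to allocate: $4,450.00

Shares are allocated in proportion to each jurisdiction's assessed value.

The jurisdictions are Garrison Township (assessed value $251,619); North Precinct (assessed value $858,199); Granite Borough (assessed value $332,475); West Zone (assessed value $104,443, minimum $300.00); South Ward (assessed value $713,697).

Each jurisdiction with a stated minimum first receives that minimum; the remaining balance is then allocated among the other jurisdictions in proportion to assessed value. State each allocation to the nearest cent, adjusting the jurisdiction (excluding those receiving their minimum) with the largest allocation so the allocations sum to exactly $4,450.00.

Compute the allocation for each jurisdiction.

Minimums first: West Zone $300.00. Balance $4,150.00.
Balance split over remaining assessed value 2,155,990: Garrison Township 484.3338 → $484.33; North Precinct 1,651.9213 → $1,651.92; Granite Borough 639.9711 → $639.97; South Ward 1,373.7738 → $1,373.77.
Rounding difference +$0.01 applied to North Precinct → $1,651.93.

Garrison Township: $484.33; North Precinct: $1,651.93; Granite Borough: $639.97; West Zone: $300.00; South Ward: $1,373.77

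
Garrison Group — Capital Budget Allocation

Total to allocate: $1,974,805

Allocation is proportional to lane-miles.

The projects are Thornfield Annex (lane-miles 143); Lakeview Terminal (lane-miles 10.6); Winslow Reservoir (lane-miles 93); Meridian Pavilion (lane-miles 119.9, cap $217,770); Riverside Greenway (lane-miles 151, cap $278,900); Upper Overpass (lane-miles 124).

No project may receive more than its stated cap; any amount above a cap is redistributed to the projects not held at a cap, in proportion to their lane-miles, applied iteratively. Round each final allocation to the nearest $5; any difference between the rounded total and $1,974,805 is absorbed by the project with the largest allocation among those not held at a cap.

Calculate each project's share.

Combined lane-miles = 641.5.
Pro-rata shares before constraints: Thornfield Annex 440,213.74; Lakeview Terminal 32,631.23; Winslow Reservoir 286,292.85; Meridian Pavilion 369,102.29; Riverside Greenway 464,841.08; Upper Overpass 381,723.80.
Held at cap: Meridian Pavilion ($217,770), Riverside Greenway ($278,900); balance $1,478,135 reallocated over remaining lane-miles 370.6.
Remaining shares: Thornfield Annex 570,354.30 → $570,355; Lakeview Terminal 42,278.01 → $42,280; Winslow Reservoir 370,929.72 → $370,930; Upper Overpass 494,572.96 → $494,575.
Rounding difference −$5 applied to Thornfield Annex → $570,350.

Thornfield Annex: $570,350; Lakeview Terminal: $42,280; Winslow Reservoir: $370,930; Meridian Pavilion: $217,770; Riverside Greenway: $278,900; Upper Overpass: $494,575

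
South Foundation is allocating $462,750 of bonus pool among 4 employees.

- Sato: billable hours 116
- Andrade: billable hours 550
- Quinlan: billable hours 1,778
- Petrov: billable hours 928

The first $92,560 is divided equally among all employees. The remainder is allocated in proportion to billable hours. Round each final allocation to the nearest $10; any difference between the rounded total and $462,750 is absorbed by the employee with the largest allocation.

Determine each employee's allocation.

First tranche $92,560 split equally: $23,140 each.
Remainder $370,190 by billable hours (total 3,372): Sato 12,734.89 → $12,730; Andrade 60,380.93 → $60,380; Quinlan 195,195.08 → $195,200; Petrov 101,879.10 → $101,880.
Totals: Sato $23,140 + $12,730 = $35,870; Andrade $23,140 + $60,380 = $83,520; Quinlan $23,140 + $195,200 = $218,340; Petrov $23,140 + $101,880 = $125,020.

Sato: $35,870; Andrade: $83,520; Quinlan: $218,340; Petrov: $125,020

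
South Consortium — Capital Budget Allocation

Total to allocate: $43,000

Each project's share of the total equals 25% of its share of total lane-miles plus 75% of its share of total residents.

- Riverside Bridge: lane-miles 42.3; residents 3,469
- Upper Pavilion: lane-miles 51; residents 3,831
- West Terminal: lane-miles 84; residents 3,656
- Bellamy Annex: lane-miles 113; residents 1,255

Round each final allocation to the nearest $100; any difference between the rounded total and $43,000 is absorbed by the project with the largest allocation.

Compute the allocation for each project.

Riverside Bridge: $10,700; Upper Pavilion: $12,000; West Terminal: $12,800; Bellamy Annex: $7,500

Totals — lane-miles 290.3, residents 12,211.
Blended shares (25% lane-miles + 75% residents): Riverside Bridge 0.2495; Upper Pavilion 0.2792; West Terminal 0.2969; Bellamy Annex 0.1744.
Unrounded shares: Riverside Bridge 10,728.24; Upper Pavilion 12,006.47; West Terminal 12,766.30; Bellamy Annex 7,499.00.
Rounded to nearest $100: Riverside Bridge $10,700; Upper Pavilion $12,000; West Terminal $12,800; Bellamy Annex $7,500. Sum = $43,000.
No rounding difference to absorb.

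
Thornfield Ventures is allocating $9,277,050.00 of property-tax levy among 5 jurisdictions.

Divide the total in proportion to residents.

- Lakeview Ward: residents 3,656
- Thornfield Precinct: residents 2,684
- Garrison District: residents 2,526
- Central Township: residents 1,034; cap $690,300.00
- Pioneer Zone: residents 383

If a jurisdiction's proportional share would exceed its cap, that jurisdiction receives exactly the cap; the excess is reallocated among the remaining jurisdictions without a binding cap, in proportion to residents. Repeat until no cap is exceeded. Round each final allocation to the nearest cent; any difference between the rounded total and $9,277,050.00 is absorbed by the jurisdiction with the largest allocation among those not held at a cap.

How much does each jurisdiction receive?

Lakeview Ward: $3,394,221.86 · Thornfield Precinct: $2,491,819.33 · Garrison District: $2,345,132.50 · Central Township: $690,300.00 · Pioneer Zone: $355,576.31

Sum of residents: 10,283.
Pro-rata shares before constraints: Lakeview Ward 3,298,346.2803; Thornfield Precinct 2,421,433.6478; Garrison District 2,278,890.2363; Central Township 932,847.3889; Pioneer Zone 345,532.4468.
Held at cap: Central Township ($690,300.00); residual $8,586,750.00 reallocated over remaining residents 9,249.
Redistributed shares: Lakeview Ward 3,394,221.8618 → $3,394,221.86; Thornfield Precinct 2,491,819.3318 → $2,491,819.33; Garrison District 2,345,132.5008 → $2,345,132.50; Pioneer Zone 355,576.3055 → $355,576.31.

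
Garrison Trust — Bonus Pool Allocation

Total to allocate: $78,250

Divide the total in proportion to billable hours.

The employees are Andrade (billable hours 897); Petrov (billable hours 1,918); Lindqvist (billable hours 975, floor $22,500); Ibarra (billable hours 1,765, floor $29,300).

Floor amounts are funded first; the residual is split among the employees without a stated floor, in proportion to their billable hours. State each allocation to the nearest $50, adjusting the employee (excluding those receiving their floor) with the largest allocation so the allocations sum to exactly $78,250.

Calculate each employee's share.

Guaranteed amounts: Lindqvist $22,500; Ibarra $29,300. Balance $26,450.
Balance split over remaining billable hours 2,815: Andrade 8,428.29 → $8,450; Petrov 18,021.71 → $18,000.

Andrade: $8,450 | Petrov: $18,000 | Lindqvist: $22,500 | Ibarra: $29,300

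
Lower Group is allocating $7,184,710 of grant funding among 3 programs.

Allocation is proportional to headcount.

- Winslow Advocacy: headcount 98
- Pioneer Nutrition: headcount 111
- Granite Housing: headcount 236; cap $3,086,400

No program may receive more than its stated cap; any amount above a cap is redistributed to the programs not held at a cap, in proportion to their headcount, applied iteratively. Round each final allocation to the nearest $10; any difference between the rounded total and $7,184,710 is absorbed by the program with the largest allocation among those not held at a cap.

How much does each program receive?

Winslow Advocacy: $1,921,700; Pioneer Nutrition: $2,176,610; Granite Housing: $3,086,400

Total headcount = 445.
Unconstrained shares: Winslow Advocacy 1,582,250.74; Pioneer Nutrition 1,792,141.15; Granite Housing 3,810,318.11.
Cap binds for Granite Housing ($3,086,400); balance $4,098,310 reallocated over remaining headcount 209.
Shares after redistribution: Winslow Advocacy 1,921,695.60 → $1,921,700; Pioneer Nutrition 2,176,614.40 → $2,176,610.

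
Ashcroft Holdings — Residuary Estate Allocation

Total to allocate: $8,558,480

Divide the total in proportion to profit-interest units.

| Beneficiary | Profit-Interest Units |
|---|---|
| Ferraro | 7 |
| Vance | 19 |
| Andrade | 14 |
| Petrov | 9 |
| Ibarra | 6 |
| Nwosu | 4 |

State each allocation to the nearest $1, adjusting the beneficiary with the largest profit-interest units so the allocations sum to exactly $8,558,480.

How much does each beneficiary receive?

Total profit-interest units = 59.
Proportional shares: Ferraro 7/59 × $8,558,480 = 1,015,412.88; Vance 19/59 × $8,558,480 = 2,756,120.68; Andrade 14/59 × $8,558,480 = 2,030,825.76; Petrov 9/59 × $8,558,480 = 1,305,530.85; Ibarra 6/59 × $8,558,480 = 870,353.90; Nwosu 4/59 × $8,558,480 = 580,235.93.
At nearest $1: Ferraro $1,015,413; Vance $2,756,121; Andrade $2,030,826; Petrov $1,305,531; Ibarra $870,354; Nwosu $580,236. Sum = $8,558,481.
Difference $8,558,480 − $8,558,481 = −$1 applied to largest profit-interest units (Vance): Vance becomes $2,756,120.

Ferraro: $1,015,413 | Vance: $2,756,120 | Andrade: $2,030,826 | Petrov: $1,305,531 | Ibarra: $870,354 | Nwosu: $580,236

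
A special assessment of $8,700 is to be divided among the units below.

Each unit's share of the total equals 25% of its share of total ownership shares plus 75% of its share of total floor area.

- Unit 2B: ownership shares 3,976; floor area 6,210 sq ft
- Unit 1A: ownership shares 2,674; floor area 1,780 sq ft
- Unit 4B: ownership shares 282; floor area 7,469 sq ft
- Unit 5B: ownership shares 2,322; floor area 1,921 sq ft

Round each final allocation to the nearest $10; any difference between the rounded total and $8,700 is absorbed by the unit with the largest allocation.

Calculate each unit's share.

Totals — ownership shares 9,254, floor area 17,380.
Blended shares (25% ownership shares + 75% floor area): Unit 2B 0.3754; Unit 1A 0.1491; Unit 4B 0.3299; Unit 5B 0.1456.
Proportional shares: Unit 2B 3,265.92; Unit 1A 1,296.75; Unit 4B 2,870.38; Unit 5B 1,266.95.
At nearest $10: Unit 2B $3,270; Unit 1A $1,300; Unit 4B $2,870; Unit 5B $1,270. Sum = $8,710.
Difference $8,700 − $8,710 = −$10 applied to largest allocation (Unit 2B): Unit 2B becomes $3,260.

Unit 2B: $3,260 | Unit 1A: $1,300 | Unit 4B: $2,870 | Unit 5B: $1,270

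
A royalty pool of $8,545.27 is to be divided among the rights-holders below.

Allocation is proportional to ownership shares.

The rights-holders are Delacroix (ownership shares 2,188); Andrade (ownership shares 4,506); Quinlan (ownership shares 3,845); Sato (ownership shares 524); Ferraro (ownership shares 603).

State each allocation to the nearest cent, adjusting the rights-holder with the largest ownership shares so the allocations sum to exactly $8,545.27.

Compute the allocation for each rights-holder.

Combined ownership shares = 2,188 + 4,506 + 3,845 + 524 + 603 = 11,666.
Proportional shares: Delacroix 1,602.6959; Andrade 3,300.6160; Quinlan 2,816.4378; Sato 383.8266; Ferraro 441.6936.
Rounded to nearest cent: Delacroix $1,602.70; Andrade $3,300.62; Quinlan $2,816.44; Sato $383.83; Ferraro $441.69. Sum = $8,545.28.
Difference $8,545.27 − $8,545.28 = −$0.01 applied to largest ownership shares (Andrade): Andrade becomes $3,300.61.

Delacroix: $1,602.70 · Andrade: $3,300.61 · Quinlan: $2,816.44 · Sato: $383.83 · Ferraro: $441.69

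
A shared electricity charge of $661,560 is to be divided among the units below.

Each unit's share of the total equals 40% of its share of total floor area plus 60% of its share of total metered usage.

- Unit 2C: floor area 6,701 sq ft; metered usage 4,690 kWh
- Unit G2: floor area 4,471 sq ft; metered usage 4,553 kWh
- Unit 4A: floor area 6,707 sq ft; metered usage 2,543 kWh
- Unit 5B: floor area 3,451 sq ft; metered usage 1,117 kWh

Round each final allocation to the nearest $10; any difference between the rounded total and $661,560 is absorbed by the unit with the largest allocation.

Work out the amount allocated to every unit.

Unit 2C: $227,410; Unit G2: $195,530; Unit 4A: $161,440; Unit 5B: $77,180

Totals — floor area 21,330, metered usage 12,903.
Combined weights (40% floor area + 60% metered usage): Unit 2C 0.3438; Unit G2 0.2956; Unit 4A 0.2440; Unit 5B 0.1167.
Proportional shares: Unit 2C 227,412.71; Unit G2 195,532.36; Unit 4A 161,438.81; Unit 5B 77,176.11.
At nearest $10: Unit 2C $227,410; Unit G2 $195,530; Unit 4A $161,440; Unit 5B $77,180. Sum = $661,560.
Rounded total matches; no reconciliation needed.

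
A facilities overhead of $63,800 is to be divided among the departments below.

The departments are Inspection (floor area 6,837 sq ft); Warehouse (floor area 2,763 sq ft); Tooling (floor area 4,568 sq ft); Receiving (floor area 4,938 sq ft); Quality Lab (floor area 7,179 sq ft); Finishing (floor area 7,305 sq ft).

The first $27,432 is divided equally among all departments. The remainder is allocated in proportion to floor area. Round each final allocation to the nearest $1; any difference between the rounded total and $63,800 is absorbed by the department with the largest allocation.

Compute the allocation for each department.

$27,432 shared equally gives $4,572 per department.
Remainder $36,368 by floor area (total 33,590): Inspection 7,402.44 → $7,402; Warehouse 2,991.51 → $2,992; Tooling 4,945.79 → $4,946; Receiving 5,346.39 → $5,346; Quality Lab 7,772.73 → $7,773; Finishing 7,909.15 → $7,909.
Totals: Inspection $4,572 + $7,402 = $11,974; Warehouse $4,572 + $2,992 = $7,564; Tooling $4,572 + $4,946 = $9,518; Receiving $4,572 + $5,346 = $9,918; Quality Lab $4,572 + $7,773 = $12,345; Finishing $4,572 + $7,909 = $12,481.

Inspection: $11,974 | Warehouse: $7,564 | Tooling: $9,518 | Receiving: $9,918 | Quality Lab: $12,345 | Finishing: $12,481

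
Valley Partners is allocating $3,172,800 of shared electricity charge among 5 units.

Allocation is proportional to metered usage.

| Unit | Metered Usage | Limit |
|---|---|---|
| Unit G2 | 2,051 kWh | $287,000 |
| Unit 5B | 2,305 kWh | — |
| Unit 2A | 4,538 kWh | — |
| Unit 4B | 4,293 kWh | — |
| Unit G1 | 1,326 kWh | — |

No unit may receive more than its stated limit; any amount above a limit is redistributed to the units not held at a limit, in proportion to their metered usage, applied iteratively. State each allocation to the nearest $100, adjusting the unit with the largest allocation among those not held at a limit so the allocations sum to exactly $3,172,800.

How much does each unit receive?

Unit G2: $287,000 | Unit 5B: $533,800 | Unit 2A: $1,050,800 | Unit 4B: $994,100 | Unit G1: $307,100

Combined metered usage = 14,513.
Unconstrained shares: Unit G2 448,385.09; Unit 5B 503,914.01; Unit 2A 992,087.54; Unit 4B 938,526.18; Unit G1 289,887.19.
Capped: Unit G2 ($287,000); residual $2,885,800 reallocated over remaining metered usage 12,462.
Remaining shares: Unit 5B 533,764.16 → $533,800; Unit 2A 1,050,855.43 → $1,050,900; Unit 4B 994,121.28 → $994,100; Unit G1 307,059.12 → $307,100.
Rounding difference −$100 applied to Unit 2A → $1,050,800.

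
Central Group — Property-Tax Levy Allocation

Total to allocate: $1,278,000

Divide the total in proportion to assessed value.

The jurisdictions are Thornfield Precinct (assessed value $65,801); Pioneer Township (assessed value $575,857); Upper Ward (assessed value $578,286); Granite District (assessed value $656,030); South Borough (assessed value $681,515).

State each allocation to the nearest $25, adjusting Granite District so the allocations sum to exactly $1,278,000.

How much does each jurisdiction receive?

Assessed value total: 2,557,489.
Pro-rata amounts: Thornfield Precinct 65,801/2,557,489 × $1,278,000 = 32,881.34; Pioneer Township 575,857/2,557,489 × $1,278,000 = 287,760.86; Upper Ward 578,286/2,557,489 × $1,278,000 = 288,974.66; Granite District 656,030/2,557,489 × $1,278,000 = 327,824.03; South Borough 681,515/2,557,489 × $1,278,000 = 340,559.11.
After rounding ($25): Thornfield Precinct $32,875; Pioneer Township $287,750; Upper Ward $288,975; Granite District $327,825; South Borough $340,550. Sum = $1,277,975.
Difference $1,278,000 − $1,277,975 = +$25 applied to Granite District: Granite District becomes $327,850.

Thornfield Precinct: $32,875 · Pioneer Township: $287,750 · Upper Ward: $288,975 · Granite District: $327,850 · South Borough: $340,550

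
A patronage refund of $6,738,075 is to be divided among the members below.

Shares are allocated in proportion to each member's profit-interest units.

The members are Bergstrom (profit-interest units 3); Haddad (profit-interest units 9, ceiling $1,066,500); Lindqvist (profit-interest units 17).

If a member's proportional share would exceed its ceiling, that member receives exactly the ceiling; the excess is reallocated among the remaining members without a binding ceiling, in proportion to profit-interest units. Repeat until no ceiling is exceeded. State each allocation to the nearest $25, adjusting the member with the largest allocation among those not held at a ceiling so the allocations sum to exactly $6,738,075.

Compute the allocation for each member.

Bergstrom: $850,725 · Haddad: $1,066,500 · Lindqvist: $4,820,850

Profit-interest units total: 29.
Proportional shares (ignoring caps): Bergstrom 697,042.24; Haddad 2,091,126.72; Lindqvist 3,949,906.03.
Held at cap: Haddad ($1,066,500); balance $5,671,575 reallocated over remaining profit-interest units 20.
Remaining shares: Bergstrom 850,736.25 → $850,725; Lindqvist 4,820,838.75 → $4,820,850.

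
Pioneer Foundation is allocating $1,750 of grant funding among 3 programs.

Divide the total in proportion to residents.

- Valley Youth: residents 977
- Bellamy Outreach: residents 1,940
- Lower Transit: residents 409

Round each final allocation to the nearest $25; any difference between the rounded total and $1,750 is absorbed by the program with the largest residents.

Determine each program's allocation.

Combined residents = 3,326.
Raw shares: Valley Youth 977/3,326 × $1,750 = 514.06; Bellamy Outreach 1,940/3,326 × $1,750 = 1,020.75; Lower Transit 409/3,326 × $1,750 = 215.20.
After rounding ($25): Valley Youth $525; Bellamy Outreach $1,025; Lower Transit $225. Sum = $1,775.
Difference $1,750 − $1,775 = −$25 applied to largest residents (Bellamy Outreach): Bellamy Outreach becomes $1,000.

Valley Youth: $525 | Bellamy Outreach: $1,000 | Lower Transit: $225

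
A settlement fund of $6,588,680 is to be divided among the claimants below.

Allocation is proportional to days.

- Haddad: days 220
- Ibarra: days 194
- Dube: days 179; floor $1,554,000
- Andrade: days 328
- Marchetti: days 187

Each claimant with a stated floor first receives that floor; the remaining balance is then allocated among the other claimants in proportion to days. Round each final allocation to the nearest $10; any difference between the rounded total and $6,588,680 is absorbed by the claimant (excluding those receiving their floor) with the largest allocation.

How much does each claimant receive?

Fund the minimums — Dube $1,554,000. Residual $5,034,680.
Residual split over remaining days 929: Haddad 1,192,281.59 → $1,192,280; Ibarra 1,051,375.59 → $1,051,380; Andrade 1,777,583.47 → $1,777,580; Marchetti 1,013,439.35 → $1,013,440.

Haddad: $1,192,280 · Ibarra: $1,051,380 · Dube: $1,554,000 · Andrade: $1,777,580 · Marchetti: $1,013,440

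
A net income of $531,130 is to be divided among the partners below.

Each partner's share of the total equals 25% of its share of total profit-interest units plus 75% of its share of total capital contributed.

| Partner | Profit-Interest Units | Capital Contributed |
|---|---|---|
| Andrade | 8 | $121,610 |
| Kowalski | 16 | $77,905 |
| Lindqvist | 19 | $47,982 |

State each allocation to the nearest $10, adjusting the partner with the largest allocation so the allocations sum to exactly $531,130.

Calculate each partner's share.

Totals — profit-interest units 43, capital contributed 247,497.
Blended shares (25% profit-interest units + 75% capital contributed): Andrade 0.4150; Kowalski 0.3291; Lindqvist 0.2559.
Raw shares: Andrade 220,435.55; Kowalski 174,795.88; Lindqvist 135,898.58.
At nearest $10: Andrade $220,440; Kowalski $174,800; Lindqvist $135,900. Sum = $531,140.
Difference $531,130 − $531,140 = −$10 applied to largest allocation (Andrade): Andrade becomes $220,430.

Andrade: $220,430 | Kowalski: $174,800 | Lindqvist: $135,900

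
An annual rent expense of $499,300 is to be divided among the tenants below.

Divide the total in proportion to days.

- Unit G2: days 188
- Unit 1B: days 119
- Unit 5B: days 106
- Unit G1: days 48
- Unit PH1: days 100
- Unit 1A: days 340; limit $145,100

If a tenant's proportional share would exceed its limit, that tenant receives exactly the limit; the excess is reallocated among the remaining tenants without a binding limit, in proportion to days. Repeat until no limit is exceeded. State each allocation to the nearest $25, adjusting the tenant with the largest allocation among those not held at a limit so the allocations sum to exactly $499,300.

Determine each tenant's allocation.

Total days = 901.
Unconstrained shares: Unit G2 104,182.46; Unit 1B 65,945.28; Unit 5B 58,741.18; Unit G1 26,599.78; Unit PH1 55,416.20; Unit 1A 188,415.09.
Cap binds for Unit 1A ($145,100); remaining pool $354,200 reallocated over remaining days 561.
Redistributed shares: Unit G2 118,698.04 → $118,700; Unit 1B 75,133.33 → $75,125; Unit 5B 66,925.49 → $66,925; Unit G1 30,305.88 → $30,300; Unit PH1 63,137.25 → $63,125.
Rounding difference +$25 applied to Unit G2 → $118,725.

Unit G2: $118,725 · Unit 1B: $75,125 · Unit 5B: $66,925 · Unit G1: $30,300 · Unit PH1: $63,125 · Unit 1A: $145,100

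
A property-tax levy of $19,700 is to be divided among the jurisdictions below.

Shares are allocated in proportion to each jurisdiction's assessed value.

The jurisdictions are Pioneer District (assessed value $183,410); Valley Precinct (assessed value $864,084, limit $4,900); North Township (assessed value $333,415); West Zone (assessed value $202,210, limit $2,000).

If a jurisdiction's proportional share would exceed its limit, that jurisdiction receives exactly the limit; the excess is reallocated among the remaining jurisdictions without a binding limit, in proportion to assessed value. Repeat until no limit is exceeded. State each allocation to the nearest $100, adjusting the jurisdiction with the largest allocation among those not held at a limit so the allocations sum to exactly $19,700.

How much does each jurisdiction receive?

Pioneer District: $4,500 · Valley Precinct: $4,900 · North Township: $8,300 · West Zone: $2,000

Sum of assessed value: 1,583,119.
Pro-rata shares before constraints: Pioneer District 2,282.32; Valley Precinct 10,752.48; North Township 4,148.95; West Zone 2,516.26.
Capped: Valley Precinct ($4,900), West Zone ($2,000); balance $12,800 reallocated over remaining assessed value 516,825.
Redistributed shares: Pioneer District 4,542.44 → $4,500; North Township 8,257.56 → $8,300.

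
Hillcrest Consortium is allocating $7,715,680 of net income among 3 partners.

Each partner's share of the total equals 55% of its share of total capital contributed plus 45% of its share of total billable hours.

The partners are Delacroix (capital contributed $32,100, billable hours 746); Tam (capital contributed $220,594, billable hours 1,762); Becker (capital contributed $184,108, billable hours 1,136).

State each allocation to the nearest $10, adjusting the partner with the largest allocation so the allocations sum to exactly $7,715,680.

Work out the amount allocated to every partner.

Delacroix: $1,022,660; Tam: $3,821,970; Becker: $2,871,050

Totals — capital contributed 436,802, billable hours 3,644.
Blended shares (55% capital contributed + 45% billable hours): Delacroix 0.1325; Tam 0.4954; Becker 0.3721.
Raw shares: Delacroix 1,022,657.91; Tam 3,821,976.59; Becker 2,871,045.50.
After rounding ($10): Delacroix $1,022,660; Tam $3,821,980; Becker $2,871,050. Sum = $7,715,690.
Difference $7,715,680 − $7,715,690 = −$10 applied to largest allocation (Tam): Tam becomes $3,821,970.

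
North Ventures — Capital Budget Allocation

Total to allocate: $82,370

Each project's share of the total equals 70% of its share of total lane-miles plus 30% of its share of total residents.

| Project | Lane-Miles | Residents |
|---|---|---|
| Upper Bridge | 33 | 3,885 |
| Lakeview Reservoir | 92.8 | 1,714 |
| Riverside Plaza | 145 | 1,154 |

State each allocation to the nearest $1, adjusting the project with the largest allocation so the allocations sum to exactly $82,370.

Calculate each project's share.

Totals — lane-miles 270.8, residents 6,753.
Blended shares (70% lane-miles + 30% residents): Upper Bridge 0.2579; Lakeview Reservoir 0.3160; Riverside Plaza 0.4261.
Proportional shares: Upper Bridge 21,242.63; Lakeview Reservoir 26,031.04; Riverside Plaza 35,096.33.
After rounding ($1): Upper Bridge $21,243; Lakeview Reservoir $26,031; Riverside Plaza $35,096. Sum = $82,370.
No rounding difference to absorb.

Upper Bridge: $21,243; Lakeview Reservoir: $26,031; Riverside Plaza: $35,096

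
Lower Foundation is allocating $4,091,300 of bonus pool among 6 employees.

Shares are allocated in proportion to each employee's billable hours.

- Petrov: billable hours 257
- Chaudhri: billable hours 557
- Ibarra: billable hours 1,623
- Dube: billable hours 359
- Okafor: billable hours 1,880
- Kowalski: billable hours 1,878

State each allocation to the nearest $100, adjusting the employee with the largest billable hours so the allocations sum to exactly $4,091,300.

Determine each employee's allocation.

Combined billable hours = 6,554.
Raw shares: Petrov 257/6,554 × $4,091,300 = 160,430.90; Chaudhri 557/6,554 × $4,091,300 = 347,704.32; Ibarra 1,623/6,554 × $4,091,300 = 1,013,149.21; Dube 359/6,554 × $4,091,300 = 224,103.86; Okafor 1,880/6,554 × $4,091,300 = 1,173,580.10; Kowalski 1,878/6,554 × $4,091,300 = 1,172,331.61.
At nearest $100: Petrov $160,400; Chaudhri $347,700; Ibarra $1,013,100; Dube $224,100; Okafor $1,173,600; Kowalski $1,172,300. Sum = $4,091,200.
Difference $4,091,300 − $4,091,200 = +$100 applied to largest billable hours (Okafor): Okafor becomes $1,173,700.

Petrov: $160,400; Chaudhri: $347,700; Ibarra: $1,013,100; Dube: $224,100; Okafor: $1,173,700; Kowalski: $1,172,300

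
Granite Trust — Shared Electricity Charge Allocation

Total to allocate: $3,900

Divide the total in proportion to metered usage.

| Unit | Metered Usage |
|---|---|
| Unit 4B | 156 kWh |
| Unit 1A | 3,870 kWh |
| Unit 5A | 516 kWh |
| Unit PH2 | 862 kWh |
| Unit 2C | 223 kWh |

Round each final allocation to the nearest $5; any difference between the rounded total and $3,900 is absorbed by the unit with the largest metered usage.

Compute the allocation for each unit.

Combined metered usage = 156 + 3,870 + 516 + 862 + 223 = 5,627.
Unrounded shares: Unit 4B 108.12; Unit 1A 2,682.25; Unit 5A 357.63; Unit PH2 597.44; Unit 2C 154.56.
Rounded to nearest $5: Unit 4B $110; Unit 1A $2,680; Unit 5A $360; Unit PH2 $595; Unit 2C $155. Sum = $3,900.
Rounded total matches; no reconciliation needed.

Unit 4B: $110 | Unit 1A: $2,680 | Unit 5A: $360 | Unit PH2: $595 | Unit 2C: $155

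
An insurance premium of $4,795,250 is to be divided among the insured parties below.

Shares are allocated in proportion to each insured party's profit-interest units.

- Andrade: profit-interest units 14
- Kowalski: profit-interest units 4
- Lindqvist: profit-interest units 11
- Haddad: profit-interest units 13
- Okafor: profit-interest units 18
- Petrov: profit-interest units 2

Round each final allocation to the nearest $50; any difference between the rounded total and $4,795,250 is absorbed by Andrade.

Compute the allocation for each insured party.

Profit-interest units total: 62.
Pro-rata amounts: Andrade 14/62 × $4,795,250 = 1,082,798.39; Kowalski 4/62 × $4,795,250 = 309,370.97; Lindqvist 11/62 × $4,795,250 = 850,770.16; Haddad 13/62 × $4,795,250 = 1,005,455.65; Okafor 18/62 × $4,795,250 = 1,392,169.35; Petrov 2/62 × $4,795,250 = 154,685.48.
After rounding ($50): Andrade $1,082,800; Kowalski $309,350; Lindqvist $850,750; Haddad $1,005,450; Okafor $1,392,150; Petrov $154,700. Sum = $4,795,200.
Difference $4,795,250 − $4,795,200 = +$50 applied to Andrade: Andrade becomes $1,082,850.

Andrade: $1,082,850 · Kowalski: $309,350 · Lindqvist: $850,750 · Haddad: $1,005,450 · Okafor: $1,392,150 · Petrov: $154,700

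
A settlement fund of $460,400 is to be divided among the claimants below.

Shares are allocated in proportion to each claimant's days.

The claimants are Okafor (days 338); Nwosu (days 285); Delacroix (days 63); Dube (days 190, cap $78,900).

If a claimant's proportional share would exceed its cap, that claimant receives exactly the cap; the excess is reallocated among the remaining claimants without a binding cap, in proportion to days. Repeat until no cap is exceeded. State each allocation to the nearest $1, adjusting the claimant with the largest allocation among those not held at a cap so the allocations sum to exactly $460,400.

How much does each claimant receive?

Okafor: $187,969 · Nwosu: $158,495 · Delacroix: $35,036 · Dube: $78,900

Combined days = 876.
Unconstrained shares: Okafor 177,642.92; Nwosu 149,787.67; Delacroix 33,110.96; Dube 99,858.45.
Capped: Dube ($78,900); residual $381,500 reallocated over remaining days 686.
Remaining shares: Okafor 187,969.39 → $187,969; Nwosu 158,494.90 → $158,495; Delacroix 35,035.71 → $35,036.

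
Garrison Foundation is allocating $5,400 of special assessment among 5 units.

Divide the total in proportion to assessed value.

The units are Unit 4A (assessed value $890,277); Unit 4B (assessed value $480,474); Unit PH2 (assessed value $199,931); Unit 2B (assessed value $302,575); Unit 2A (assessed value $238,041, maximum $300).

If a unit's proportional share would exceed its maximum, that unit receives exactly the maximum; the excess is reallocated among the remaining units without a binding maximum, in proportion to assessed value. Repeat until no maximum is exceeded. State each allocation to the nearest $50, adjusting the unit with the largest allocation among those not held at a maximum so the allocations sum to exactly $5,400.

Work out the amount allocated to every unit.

Sum of assessed value: 2,111,298.
Pro-rata shares before constraints: Unit 4A 2,277.03; Unit 4B 1,228.89; Unit PH2 511.36; Unit 2B 773.89; Unit 2A 608.83.
Capped: Unit 2A ($300); residual $5,100 reallocated over remaining assessed value 1,873,257.
Redistributed shares: Unit 4A 2,423.81 → $2,400; Unit 4B 1,308.11 → $1,300; Unit PH2 544.32 → $550; Unit 2B 823.77 → $800.
Rounding difference +$50 applied to Unit 4A → $2,450.

Unit 4A: $2,450 | Unit 4B: $1,300 | Unit PH2: $550 | Unit 2B: $800 | Unit 2A: $300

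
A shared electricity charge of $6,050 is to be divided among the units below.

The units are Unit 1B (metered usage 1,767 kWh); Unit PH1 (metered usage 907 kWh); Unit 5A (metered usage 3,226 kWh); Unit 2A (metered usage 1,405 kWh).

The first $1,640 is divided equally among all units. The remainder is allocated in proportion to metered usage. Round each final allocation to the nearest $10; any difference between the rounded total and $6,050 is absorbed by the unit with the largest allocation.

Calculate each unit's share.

Unit 1B: $1,480 | Unit PH1: $960 | Unit 5A: $2,350 | Unit 2A: $1,260

$1,640 shared equally gives $410 per unit.
Remainder $4,410 by metered usage (total 7,305): Unit 1B 1,066.73 → $1,070; Unit PH1 547.55 → $550; Unit 5A 1,947.52 → $1,950; Unit 2A 848.19 → $850.
Rounding difference −$10 on remainder applied to Unit 5A.
Totals: Unit 1B $410 + $1,070 = $1,480; Unit PH1 $410 + $550 = $960; Unit 5A $410 + $1,940 = $2,350; Unit 2A $410 + $850 = $1,260.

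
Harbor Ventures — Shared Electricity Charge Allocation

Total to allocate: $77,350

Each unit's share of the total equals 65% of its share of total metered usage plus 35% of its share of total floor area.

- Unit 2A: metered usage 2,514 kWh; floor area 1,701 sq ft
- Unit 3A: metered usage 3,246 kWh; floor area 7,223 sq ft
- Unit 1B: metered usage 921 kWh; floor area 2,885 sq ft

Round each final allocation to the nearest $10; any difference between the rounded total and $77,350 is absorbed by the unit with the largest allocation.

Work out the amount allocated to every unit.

Unit 2A: $22,820 · Unit 3A: $40,990 · Unit 1B: $13,540

Metered usage total 6,681; floor area total 11,809.
Combined weights (65% metered usage + 35% floor area): Unit 2A 0.2950; Unit 3A 0.5299; Unit 1B 0.1751.
Pro-rata amounts: Unit 2A 22,818.56; Unit 3A 40,986.55; Unit 1B 13,544.89.
After rounding ($10): Unit 2A $22,820; Unit 3A $40,990; Unit 1B $13,540. Sum = $77,350.
No rounding difference to absorb.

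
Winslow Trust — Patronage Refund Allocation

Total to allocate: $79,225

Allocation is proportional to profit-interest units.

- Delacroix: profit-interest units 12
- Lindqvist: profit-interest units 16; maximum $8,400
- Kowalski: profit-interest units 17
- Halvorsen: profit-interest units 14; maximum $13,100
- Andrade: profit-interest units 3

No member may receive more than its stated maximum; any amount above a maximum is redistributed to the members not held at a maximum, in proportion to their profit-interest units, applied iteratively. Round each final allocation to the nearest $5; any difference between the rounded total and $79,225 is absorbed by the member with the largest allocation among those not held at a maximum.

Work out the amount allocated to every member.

Profit-interest units total: 62.
Pro-rata shares before constraints: Delacroix 15,333.87; Lindqvist 20,445.16; Kowalski 21,722.98; Halvorsen 17,889.52; Andrade 3,833.47.
Capped: Lindqvist ($8,400), Halvorsen ($13,100); residual $57,725 reallocated over remaining profit-interest units 32.
Remaining shares: Delacroix 21,646.88 → $21,645; Kowalski 30,666.41 → $30,665; Andrade 5,411.72 → $5,410.
Rounding difference +$5 applied to Kowalski → $30,670.

Delacroix: $21,645 · Lindqvist: $8,400 · Kowalski: $30,670 · Halvorsen: $13,100 · Andrade: $5,410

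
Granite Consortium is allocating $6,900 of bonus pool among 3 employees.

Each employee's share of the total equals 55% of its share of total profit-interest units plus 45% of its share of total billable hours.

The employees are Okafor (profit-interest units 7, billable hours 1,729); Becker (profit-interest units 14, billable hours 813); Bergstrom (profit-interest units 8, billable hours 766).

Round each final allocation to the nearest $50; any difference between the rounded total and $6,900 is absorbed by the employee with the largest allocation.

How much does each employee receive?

Profit-interest units total 29; billable hours total 3,308.
Combined weights (55% profit-interest units + 45% billable hours): Okafor 0.3680; Becker 0.3761; Bergstrom 0.2559.
Unrounded shares: Okafor 2,538.93; Becker 2,595.18; Bergstrom 1,765.89.
At nearest $50: Okafor $2,550; Becker $2,600; Bergstrom $1,750. Sum = $6,900.
Sum already equals the total — no adjustment.

Okafor: $2,550 | Becker: $2,600 | Bergstrom: $1,750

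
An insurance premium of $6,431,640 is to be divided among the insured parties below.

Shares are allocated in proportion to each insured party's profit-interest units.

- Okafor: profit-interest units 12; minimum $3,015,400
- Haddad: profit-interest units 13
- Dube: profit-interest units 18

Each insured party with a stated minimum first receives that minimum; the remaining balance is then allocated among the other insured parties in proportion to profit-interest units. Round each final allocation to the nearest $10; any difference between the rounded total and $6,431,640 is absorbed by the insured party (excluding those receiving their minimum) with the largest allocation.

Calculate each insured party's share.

Okafor: $3,015,400 | Haddad: $1,432,620 | Dube: $1,983,620

Guaranteed amounts: Okafor $3,015,400. Balance $3,416,240.
Balance split over remaining profit-interest units 31: Haddad 1,432,616.77 → $1,432,620; Dube 1,983,623.23 → $1,983,620.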